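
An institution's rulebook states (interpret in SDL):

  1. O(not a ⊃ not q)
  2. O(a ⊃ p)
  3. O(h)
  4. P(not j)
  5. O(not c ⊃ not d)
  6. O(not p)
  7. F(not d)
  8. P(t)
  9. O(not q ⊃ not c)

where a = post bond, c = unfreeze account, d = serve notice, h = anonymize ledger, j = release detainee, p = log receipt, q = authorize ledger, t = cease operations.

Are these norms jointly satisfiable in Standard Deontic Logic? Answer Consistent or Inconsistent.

Inconsistent

Premise 7 is F(not d), i.e. O(d).
Premise 5, O(not c ⊃ not d), contraposes to O(d ⊃ c); with O(d) we get O(c).
The contrapositive of premise 9 (O(not q ⊃ not c)) is O(c ⊃ q), and O(c) is already established, so O(q).
The contrapositive of premise 1 (O(not a ⊃ not q)) is O(q ⊃ a), and O(q) is already established, so O(a).
Premise 2 is O(a ⊃ p); since O(a), deontic closure gives O(p).
Yet premise 6 states O(not p).
We now have both O(p) and O(not p) — p is simultaneously obligatory and forbidden, violating the D-axiom.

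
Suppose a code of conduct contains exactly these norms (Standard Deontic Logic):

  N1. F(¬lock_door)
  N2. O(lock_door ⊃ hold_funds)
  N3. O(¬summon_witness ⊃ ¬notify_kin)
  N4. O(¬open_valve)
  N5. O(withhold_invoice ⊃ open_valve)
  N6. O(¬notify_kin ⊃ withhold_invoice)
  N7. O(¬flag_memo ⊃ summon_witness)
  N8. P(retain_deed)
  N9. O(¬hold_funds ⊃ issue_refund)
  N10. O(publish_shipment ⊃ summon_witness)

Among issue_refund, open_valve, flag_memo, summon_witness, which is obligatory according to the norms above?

From premise 4 we have O(¬open_valve).
The contrapositive of premise 5 (O(withhold_invoice ⊃ open_valve)) is O(¬open_valve ⊃ ¬withhold_invoice), and O(¬open_valve) is already established, so O(¬withhold_invoice).
Premise 6, O(¬notify_kin ⊃ withhold_invoice), contraposes to O(¬withhold_invoice ⊃ notify_kin); with O(¬withhold_invoice) we get O(notify_kin).
Premise 3, O(¬summon_witness ⊃ ¬notify_kin), contraposes to O(notify_kin ⊃ summon_witness); with O(notify_kin) we get O(summon_witness).
So O(summon_witness) holds — summon_witness is obligatory. None of the other listed options is made obligatory by any chain of premises.

summon_witness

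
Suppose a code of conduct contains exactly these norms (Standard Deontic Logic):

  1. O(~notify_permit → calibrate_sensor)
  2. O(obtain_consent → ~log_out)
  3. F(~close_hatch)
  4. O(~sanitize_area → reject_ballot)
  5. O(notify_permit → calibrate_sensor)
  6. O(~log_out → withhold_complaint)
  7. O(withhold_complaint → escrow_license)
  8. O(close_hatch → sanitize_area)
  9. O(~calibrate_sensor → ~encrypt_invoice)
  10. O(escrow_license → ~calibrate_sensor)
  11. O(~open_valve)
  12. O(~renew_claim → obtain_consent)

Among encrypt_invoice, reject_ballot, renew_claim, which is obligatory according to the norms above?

renew_claim

Premises 5 and 1 cover both cases: O(notify_permit → calibrate_sensor) and O(~notify_permit → calibrate_sensor). Since notify_permit ∨ ~notify_permit is a tautology, O(calibrate_sensor) follows.
Premise 10, O(escrow_license → ~calibrate_sensor), contraposes to O(calibrate_sensor → ~escrow_license); with O(calibrate_sensor) we get O(~escrow_license).
Premise 7, O(withhold_complaint → escrow_license), contraposes to O(~escrow_license → ~withhold_complaint); with O(~escrow_license) we get O(~withhold_complaint).
The contrapositive of premise 6 (O(~log_out → withhold_complaint)) is O(~withhold_complaint → log_out), and O(~withhold_complaint) is already established, so O(log_out).
Premise 2, O(obtain_consent → ~log_out), contraposes to O(log_out → ~obtain_consent); with O(log_out) we get O(~obtain_consent).
Premise 12 is O(~renew_claim → obtain_consent); contrapositively O(~obtain_consent → renew_claim). Since O(~obtain_consent) holds, K gives O(renew_claim).
So O(renew_claim) holds — renew_claim is obligatory. None of the other listed options is made obligatory by any chain of premises.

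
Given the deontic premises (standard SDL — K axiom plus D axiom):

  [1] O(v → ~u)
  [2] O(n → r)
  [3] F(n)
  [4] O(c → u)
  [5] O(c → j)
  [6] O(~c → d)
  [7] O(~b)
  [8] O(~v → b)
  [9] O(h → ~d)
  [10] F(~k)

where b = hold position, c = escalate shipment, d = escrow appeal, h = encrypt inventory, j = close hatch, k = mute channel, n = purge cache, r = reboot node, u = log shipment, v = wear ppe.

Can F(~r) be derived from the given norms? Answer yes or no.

No

Premise 2 is O(n → r), but O(n) is not derivable from the premises, so it does not yield O(r).
No other premise forces O(r). An ideal world satisfying every premise can still have ~r true, so F(~r) is not derivable.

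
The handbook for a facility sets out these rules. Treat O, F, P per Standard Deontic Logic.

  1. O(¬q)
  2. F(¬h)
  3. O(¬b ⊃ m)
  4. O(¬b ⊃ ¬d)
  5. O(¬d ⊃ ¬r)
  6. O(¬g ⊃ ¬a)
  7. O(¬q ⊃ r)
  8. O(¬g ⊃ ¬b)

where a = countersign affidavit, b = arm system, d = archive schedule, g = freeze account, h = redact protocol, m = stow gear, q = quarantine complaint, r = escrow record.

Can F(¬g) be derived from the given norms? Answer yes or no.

From premise 1 we have O(¬q).
With premise 7, O(¬q ⊃ r), the K-axiom yields O(r).
Premise 5 is O(¬d ⊃ ¬r); contrapositively O(r ⊃ d). Since O(r) holds, K gives O(d).
The contrapositive of premise 4 (O(¬b ⊃ ¬d)) is O(d ⊃ b), and O(d) is already established, so O(b).
Premise 8, O(¬g ⊃ ¬b), contraposes to O(b ⊃ g); with O(b) we get O(g).
Premises 2, 3, 6 do not contribute to this derivation.
So O(g) holds, i.e. F(¬g). The claim follows.

Yes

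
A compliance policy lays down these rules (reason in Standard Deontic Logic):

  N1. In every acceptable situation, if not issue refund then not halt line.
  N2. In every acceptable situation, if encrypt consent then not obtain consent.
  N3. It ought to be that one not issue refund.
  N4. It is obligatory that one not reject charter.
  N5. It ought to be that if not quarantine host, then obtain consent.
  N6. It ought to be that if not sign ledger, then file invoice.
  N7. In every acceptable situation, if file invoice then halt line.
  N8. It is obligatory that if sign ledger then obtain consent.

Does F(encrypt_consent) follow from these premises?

From premise 3 we have O(¬issue_refund).
Premise 1 is O(¬issue_refund → ¬halt_line); since O(¬issue_refund), deontic closure gives O(¬halt_line).
Premise 7, O(file_invoice → halt_line), contraposes to O(¬halt_line → ¬file_invoice); with O(¬halt_line) we get O(¬file_invoice).
Premise 6, O(¬sign_ledger → file_invoice), contraposes to O(¬file_invoice → sign_ledger); with O(¬file_invoice) we get O(sign_ledger).
From O(sign_ledger) and premise 8, O(sign_ledger → obtain_consent), we obtain O(obtain_consent).
The contrapositive of premise 2 (O(encrypt_consent → ¬obtain_consent)) is O(obtain_consent → ¬encrypt_consent), and O(obtain_consent) is already established, so O(¬encrypt_consent).
Premises 4, 5 do not contribute to this derivation.
So O(¬encrypt_consent) holds, i.e. F(encrypt_consent). The claim follows.

Yes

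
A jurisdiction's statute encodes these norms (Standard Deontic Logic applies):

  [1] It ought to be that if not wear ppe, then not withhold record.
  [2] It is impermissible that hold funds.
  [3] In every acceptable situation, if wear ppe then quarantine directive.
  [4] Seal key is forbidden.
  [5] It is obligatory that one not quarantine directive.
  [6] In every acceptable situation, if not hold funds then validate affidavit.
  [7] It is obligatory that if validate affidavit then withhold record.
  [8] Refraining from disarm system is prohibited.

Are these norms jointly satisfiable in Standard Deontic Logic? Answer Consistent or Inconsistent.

From premise 5 we have O(¬quarantine_directive).
Premise 3, O(wear_ppe → quarantine_directive), contraposes to O(¬quarantine_directive → ¬wear_ppe); with O(¬quarantine_directive) we get O(¬wear_ppe).
With premise 1, O(¬wear_ppe → ¬withhold_record), the K-axiom yields O(¬withhold_record).
The contrapositive of premise 7 (O(validate_affidavit → withhold_record)) is O(¬withhold_record → ¬validate_affidavit), and O(¬withhold_record) is already established, so O(¬validate_affidavit).
Premise 6, O(¬hold_funds → validate_affidavit), contraposes to O(¬validate_affidavit → hold_funds); with O(¬validate_affidavit) we get O(hold_funds).
But premise 2, F(hold_funds), means O(¬hold_funds).
We now have both O(hold_funds) and O(¬hold_funds) — hold_funds is simultaneously obligatory and forbidden, violating the D-axiom.

Inconsistent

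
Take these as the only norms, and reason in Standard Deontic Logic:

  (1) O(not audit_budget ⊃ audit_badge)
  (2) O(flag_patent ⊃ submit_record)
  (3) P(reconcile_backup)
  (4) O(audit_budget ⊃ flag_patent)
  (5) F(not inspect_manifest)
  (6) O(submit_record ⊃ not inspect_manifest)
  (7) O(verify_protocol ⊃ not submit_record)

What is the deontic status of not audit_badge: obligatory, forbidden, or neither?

Forbidden

Premise 5 is F(not inspect_manifest), i.e. O(inspect_manifest).
Premise 6, O(submit_record ⊃ not inspect_manifest), contraposes to O(inspect_manifest ⊃ not submit_record); with O(inspect_manifest) we get O(not submit_record).
Premise 2, O(flag_patent ⊃ submit_record), contraposes to O(not submit_record ⊃ not flag_patent); with O(not submit_record) we get O(not flag_patent).
The contrapositive of premise 4 (O(audit_budget ⊃ flag_patent)) is O(not flag_patent ⊃ not audit_budget), and O(not flag_patent) is already established, so O(not audit_budget).
Applying K to premise 1 (O(not audit_budget ⊃ audit_badge)) and O(not audit_budget) yields O(audit_badge).
Premises 3, 7 do not contribute to this derivation.
Thus O(audit_badge), which is F(not audit_badge): not audit_badge is forbidden.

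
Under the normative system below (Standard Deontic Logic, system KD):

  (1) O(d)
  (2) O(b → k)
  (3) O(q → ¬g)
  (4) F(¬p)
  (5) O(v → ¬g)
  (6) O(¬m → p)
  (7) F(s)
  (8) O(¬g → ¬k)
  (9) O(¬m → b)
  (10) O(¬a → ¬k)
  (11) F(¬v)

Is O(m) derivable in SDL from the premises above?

Premise 11, F(¬v), is equivalent to O(v).
Applying K to premise 5 (O(v → ¬g)) and O(v) yields O(¬g).
From O(¬g) and premise 8, O(¬g → ¬k), we obtain O(¬k).
Premise 2, O(b → k), contraposes to O(¬k → ¬b); with O(¬k) we get O(¬b).
Premise 9, O(¬m → b), contraposes to O(¬b → m); with O(¬b) we get O(m).
Premises 1, 3, 4, 6, 7, 10 do not contribute to this derivation.
So O(m) follows.

Yes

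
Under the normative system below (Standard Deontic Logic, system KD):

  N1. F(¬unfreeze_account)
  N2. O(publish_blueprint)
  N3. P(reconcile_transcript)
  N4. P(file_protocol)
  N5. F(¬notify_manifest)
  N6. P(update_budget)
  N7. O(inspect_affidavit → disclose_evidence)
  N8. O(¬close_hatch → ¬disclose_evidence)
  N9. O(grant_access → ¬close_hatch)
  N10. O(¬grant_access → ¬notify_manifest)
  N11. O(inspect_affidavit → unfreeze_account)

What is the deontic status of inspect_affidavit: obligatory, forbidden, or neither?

Forbidden

Premise 5 is F(¬notify_manifest), i.e. O(notify_manifest).
Premise 10, O(¬grant_access → ¬notify_manifest), contraposes to O(notify_manifest → grant_access); with O(notify_manifest) we get O(grant_access).
With premise 9, O(grant_access → ¬close_hatch), the K-axiom yields O(¬close_hatch).
From O(¬close_hatch) and premise 8, O(¬close_hatch → ¬disclose_evidence), we obtain O(¬disclose_evidence).
The contrapositive of premise 7 (O(inspect_affidavit → disclose_evidence)) is O(¬disclose_evidence → ¬inspect_affidavit), and O(¬disclose_evidence) is already established, so O(¬inspect_affidavit).
Premises 1, 2, 3, 4, 6, 11 do not contribute to this derivation.
Thus O(¬inspect_affidavit), which is F(inspect_affidavit): inspect_affidavit is forbidden.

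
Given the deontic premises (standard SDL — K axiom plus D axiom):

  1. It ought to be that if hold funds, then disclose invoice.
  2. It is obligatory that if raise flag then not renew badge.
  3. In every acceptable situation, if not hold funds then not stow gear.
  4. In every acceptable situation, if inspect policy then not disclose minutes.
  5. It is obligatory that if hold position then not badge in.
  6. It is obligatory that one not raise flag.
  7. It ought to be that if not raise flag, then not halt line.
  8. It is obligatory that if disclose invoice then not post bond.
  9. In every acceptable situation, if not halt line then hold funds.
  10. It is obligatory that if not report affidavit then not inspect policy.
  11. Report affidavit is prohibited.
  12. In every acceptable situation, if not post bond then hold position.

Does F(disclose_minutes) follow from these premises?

No

Premise 4 is O(inspect_policy → ¬disclose_minutes), but O(inspect_policy) is not derivable from the premises, so it does not yield O(¬disclose_minutes).
No other premise forces O(¬disclose_minutes). An ideal world satisfying every premise can still have disclose_minutes true, so F(disclose_minutes) is not derivable.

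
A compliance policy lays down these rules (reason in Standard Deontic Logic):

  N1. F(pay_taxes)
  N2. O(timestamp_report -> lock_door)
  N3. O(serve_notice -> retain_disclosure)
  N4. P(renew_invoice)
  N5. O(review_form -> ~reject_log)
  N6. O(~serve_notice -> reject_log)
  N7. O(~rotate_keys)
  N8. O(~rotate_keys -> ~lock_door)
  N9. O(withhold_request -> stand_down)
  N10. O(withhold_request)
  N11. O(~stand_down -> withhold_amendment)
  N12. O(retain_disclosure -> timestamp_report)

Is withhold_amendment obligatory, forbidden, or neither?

Premise 11 is O(~stand_down -> withhold_amendment), but O(~stand_down) is not derivable from the premises, so it does not yield O(withhold_amendment).
No premise or chain of K-axiom applications forces O(withhold_amendment), and none forces O(~withhold_amendment). So withhold_amendment is neither obligatory nor forbidden under these norms.

Neither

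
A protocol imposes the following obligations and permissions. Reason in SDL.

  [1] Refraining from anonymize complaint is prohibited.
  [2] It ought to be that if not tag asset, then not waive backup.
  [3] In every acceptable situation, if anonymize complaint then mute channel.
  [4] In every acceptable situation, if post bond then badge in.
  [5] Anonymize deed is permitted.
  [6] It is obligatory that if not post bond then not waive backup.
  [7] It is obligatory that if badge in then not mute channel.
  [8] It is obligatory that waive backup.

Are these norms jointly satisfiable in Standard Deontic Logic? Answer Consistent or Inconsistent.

Premise 1, F(¬anonymize_complaint), is equivalent to O(anonymize_complaint).
With premise 3, O(anonymize_complaint → mute_channel), the K-axiom yields O(mute_channel).
The contrapositive of premise 7 (O(badge_in → ¬mute_channel)) is O(mute_channel → ¬badge_in), and O(mute_channel) is already established, so O(¬badge_in).
Premise 4 is O(post_bond → badge_in); contrapositively O(¬badge_in → ¬post_bond). Since O(¬badge_in) holds, K gives O(¬post_bond).
With premise 6, O(¬post_bond → ¬waive_backup), the K-axiom yields O(¬waive_backup).
However, premise 8 gives O(waive_backup).
We now have both O(¬waive_backup) and O(waive_backup) — waive_backup is simultaneously obligatory and forbidden, violating the D-axiom.

Inconsistent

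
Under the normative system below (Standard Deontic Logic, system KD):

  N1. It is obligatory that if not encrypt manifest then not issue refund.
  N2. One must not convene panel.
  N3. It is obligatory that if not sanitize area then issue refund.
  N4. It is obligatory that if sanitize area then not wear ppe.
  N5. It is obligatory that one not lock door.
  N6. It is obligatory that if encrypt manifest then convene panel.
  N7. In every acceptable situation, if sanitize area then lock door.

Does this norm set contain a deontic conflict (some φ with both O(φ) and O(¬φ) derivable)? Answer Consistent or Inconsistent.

Premise 5 gives O(¬lock_door).
The contrapositive of premise 7 (O(sanitize_area → lock_door)) is O(¬lock_door → ¬sanitize_area), and O(¬lock_door) is already established, so O(¬sanitize_area).
Applying K to premise 3 (O(¬sanitize_area → issue_refund)) and O(¬sanitize_area) yields O(issue_refund).
Premise 1, O(¬encrypt_manifest → ¬issue_refund), contraposes to O(issue_refund → encrypt_manifest); with O(issue_refund) we get O(encrypt_manifest).
Premise 6 is O(encrypt_manifest → convene_panel); since O(encrypt_manifest), deontic closure gives O(convene_panel).
Yet premise 2 is F(convene_panel), i.e. O(¬convene_panel).
We now have both O(convene_panel) and O(¬convene_panel) — convene_panel is simultaneously obligatory and forbidden, violating the D-axiom.

Inconsistent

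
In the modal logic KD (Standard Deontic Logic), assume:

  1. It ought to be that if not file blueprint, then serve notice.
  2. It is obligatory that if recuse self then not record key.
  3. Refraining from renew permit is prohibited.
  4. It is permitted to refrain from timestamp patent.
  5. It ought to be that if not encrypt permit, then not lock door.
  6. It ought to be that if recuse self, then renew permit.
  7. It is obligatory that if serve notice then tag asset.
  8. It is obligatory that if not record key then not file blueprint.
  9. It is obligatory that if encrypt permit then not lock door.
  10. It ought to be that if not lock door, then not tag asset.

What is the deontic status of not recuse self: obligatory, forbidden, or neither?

Premises 9 and 5 cover both cases: O(encrypt_permit → ¬lock_door) and O(¬encrypt_permit → ¬lock_door). Since encrypt_permit ∨ ¬encrypt_permit is a tautology, O(¬lock_door) follows.
Applying K to premise 10 (O(¬lock_door → ¬tag_asset)) and O(¬lock_door) yields O(¬tag_asset).
The contrapositive of premise 7 (O(serve_notice → tag_asset)) is O(¬tag_asset → ¬serve_notice), and O(¬tag_asset) is already established, so O(¬serve_notice).
Premise 1 is O(¬file_blueprint → serve_notice); contrapositively O(¬serve_notice → file_blueprint). Since O(¬serve_notice) holds, K gives O(file_blueprint).
Premise 8, O(¬record_key → ¬file_blueprint), contraposes to O(file_blueprint → record_key); with O(file_blueprint) we get O(record_key).
Premise 2, O(recuse_self → ¬record_key), contraposes to O(record_key → ¬recuse_self); with O(record_key) we get O(¬recuse_self).
Premises 3, 4, 6 do not contribute to this derivation.
Hence ¬recuse_self is obligatory.

Obligatory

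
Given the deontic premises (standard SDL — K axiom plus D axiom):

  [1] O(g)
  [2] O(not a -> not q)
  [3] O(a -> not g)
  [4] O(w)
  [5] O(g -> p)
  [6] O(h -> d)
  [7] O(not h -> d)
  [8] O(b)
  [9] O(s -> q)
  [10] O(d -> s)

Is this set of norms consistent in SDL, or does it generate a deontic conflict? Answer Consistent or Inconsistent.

Inconsistent

Premises 7 and 6 are O(not h -> d) and O(h -> d); every ideal world satisfies not h or h, so in either case d holds — hence O(d).
Applying K to premise 10 (O(d -> s)) and O(d) yields O(s).
With premise 9, O(s -> q), the K-axiom yields O(q).
The contrapositive of premise 2 (O(not a -> not q)) is O(q -> a), and O(q) is already established, so O(a).
With premise 3, O(a -> not g), the K-axiom yields O(not g).
However, premise 1 gives O(g).
We now have both O(not g) and O(g) — g is simultaneously obligatory and forbidden, violating the D-axiom.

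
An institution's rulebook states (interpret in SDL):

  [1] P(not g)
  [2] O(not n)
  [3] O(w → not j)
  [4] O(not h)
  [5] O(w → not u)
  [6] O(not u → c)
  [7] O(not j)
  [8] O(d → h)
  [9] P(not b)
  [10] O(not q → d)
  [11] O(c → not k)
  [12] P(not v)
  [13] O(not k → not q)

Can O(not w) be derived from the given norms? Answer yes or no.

Yes

Premise 4 states O(not h) outright.
Premise 8, O(d → h), contraposes to O(not h → not d); with O(not h) we get O(not d).
The contrapositive of premise 10 (O(not q → d)) is O(not d → q), and O(not d) is already established, so O(q).
Premise 13, O(not k → not q), contraposes to O(q → k); with O(q) we get O(k).
Premise 11 is O(c → not k); contrapositively O(k → not c). Since O(k) holds, K gives O(not c).
Premise 6 is O(not u → c); contrapositively O(not c → u). Since O(not c) holds, K gives O(u).
Premise 5, O(w → not u), contraposes to O(u → not w); with O(u) we get O(not w).
Premises 1, 2, 3, 7, 9, 12 do not contribute to this derivation.
So O(not w) follows.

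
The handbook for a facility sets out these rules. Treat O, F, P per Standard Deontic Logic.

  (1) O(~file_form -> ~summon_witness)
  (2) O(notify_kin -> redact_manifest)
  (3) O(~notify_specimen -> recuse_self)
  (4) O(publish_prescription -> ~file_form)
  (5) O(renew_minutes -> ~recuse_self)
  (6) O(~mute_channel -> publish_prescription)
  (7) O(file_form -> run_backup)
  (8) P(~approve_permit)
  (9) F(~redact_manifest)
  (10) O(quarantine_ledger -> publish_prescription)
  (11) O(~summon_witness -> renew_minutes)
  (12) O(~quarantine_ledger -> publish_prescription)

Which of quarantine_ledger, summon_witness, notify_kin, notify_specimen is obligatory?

By case analysis on ~quarantine_ledger: premise 12 gives O(~quarantine_ledger -> publish_prescription) and premise 10 gives O(quarantine_ledger -> publish_prescription), so O(publish_prescription) either way.
With premise 4, O(publish_prescription -> ~file_form), the K-axiom yields O(~file_form).
Premise 1 is O(~file_form -> ~summon_witness); since O(~file_form), deontic closure gives O(~summon_witness).
From O(~summon_witness) and premise 11, O(~summon_witness -> renew_minutes), we obtain O(renew_minutes).
Premise 5 is O(renew_minutes -> ~recuse_self); since O(renew_minutes), deontic closure gives O(~recuse_self).
Premise 3 is O(~notify_specimen -> recuse_self); contrapositively O(~recuse_self -> notify_specimen). Since O(~recuse_self) holds, K gives O(notify_specimen).
So O(notify_specimen) holds — notify_specimen is obligatory. None of the other listed options is made obligatory by any chain of premises.

notify_specimen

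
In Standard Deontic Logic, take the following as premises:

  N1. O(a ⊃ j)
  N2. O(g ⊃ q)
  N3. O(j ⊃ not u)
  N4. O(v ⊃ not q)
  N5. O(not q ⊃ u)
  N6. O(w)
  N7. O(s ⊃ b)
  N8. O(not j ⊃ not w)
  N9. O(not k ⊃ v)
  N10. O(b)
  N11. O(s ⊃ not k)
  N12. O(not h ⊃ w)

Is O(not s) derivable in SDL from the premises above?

Yes

Premise 6 states O(w) outright.
Premise 8, O(not j ⊃ not w), contraposes to O(w ⊃ j); with O(w) we get O(j).
With premise 3, O(j ⊃ not u), the K-axiom yields O(not u).
The contrapositive of premise 5 (O(not q ⊃ u)) is O(not u ⊃ q), and O(not u) is already established, so O(q).
Premise 4 is O(v ⊃ not q); contrapositively O(q ⊃ not v). Since O(q) holds, K gives O(not v).
Premise 9 is O(not k ⊃ v); contrapositively O(not v ⊃ k). Since O(not v) holds, K gives O(k).
Premise 11 is O(s ⊃ not k); contrapositively O(k ⊃ not s). Since O(k) holds, K gives O(not s).
Premises 1, 2, 7, 10, 12 do not contribute to this derivation.
So O(not s) follows.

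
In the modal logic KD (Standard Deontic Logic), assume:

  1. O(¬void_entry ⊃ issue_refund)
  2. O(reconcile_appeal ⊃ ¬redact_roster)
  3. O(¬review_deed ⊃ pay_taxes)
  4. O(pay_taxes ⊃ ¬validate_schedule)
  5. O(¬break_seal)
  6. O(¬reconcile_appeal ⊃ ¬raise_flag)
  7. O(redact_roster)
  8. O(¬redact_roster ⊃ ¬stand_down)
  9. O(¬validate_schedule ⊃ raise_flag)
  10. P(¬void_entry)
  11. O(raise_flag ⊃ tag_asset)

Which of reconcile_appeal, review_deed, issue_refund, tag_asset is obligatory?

Premise 7 states O(redact_roster) outright.
The contrapositive of premise 2 (O(reconcile_appeal ⊃ ¬redact_roster)) is O(redact_roster ⊃ ¬reconcile_appeal), and O(redact_roster) is already established, so O(¬reconcile_appeal).
From O(¬reconcile_appeal) and premise 6, O(¬reconcile_appeal ⊃ ¬raise_flag), we obtain O(¬raise_flag).
The contrapositive of premise 9 (O(¬validate_schedule ⊃ raise_flag)) is O(¬raise_flag ⊃ validate_schedule), and O(¬raise_flag) is already established, so O(validate_schedule).
Premise 4, O(pay_taxes ⊃ ¬validate_schedule), contraposes to O(validate_schedule ⊃ ¬pay_taxes); with O(validate_schedule) we get O(¬pay_taxes).
Premise 3 is O(¬review_deed ⊃ pay_taxes); contrapositively O(¬pay_taxes ⊃ review_deed). Since O(¬pay_taxes) holds, K gives O(review_deed).
So O(review_deed) holds — review_deed is obligatory. None of the other listed options is made obligatory by any chain of premises.

review_deed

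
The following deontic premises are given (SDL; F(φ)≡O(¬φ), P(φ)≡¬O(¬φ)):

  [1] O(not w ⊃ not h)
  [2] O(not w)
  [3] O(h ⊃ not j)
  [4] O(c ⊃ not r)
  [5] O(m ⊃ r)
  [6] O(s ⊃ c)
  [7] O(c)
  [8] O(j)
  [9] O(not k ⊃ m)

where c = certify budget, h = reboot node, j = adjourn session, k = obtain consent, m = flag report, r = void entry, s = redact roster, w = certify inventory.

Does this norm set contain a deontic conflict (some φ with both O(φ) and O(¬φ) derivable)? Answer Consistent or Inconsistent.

Premise 3 is O(h ⊃ not j), but O(h) is not derivable from the premises, so it does not yield O(not j).
So O(not j) is not derivable, and the apparent clash with O(j) does not arise.
A world satisfying every obligation exists (e.g. c=true, h=false, j=true, k=true, m=false, r=false, s=false, w=false); no atom is both obligatory and forbidden, so the set is consistent.

Consistent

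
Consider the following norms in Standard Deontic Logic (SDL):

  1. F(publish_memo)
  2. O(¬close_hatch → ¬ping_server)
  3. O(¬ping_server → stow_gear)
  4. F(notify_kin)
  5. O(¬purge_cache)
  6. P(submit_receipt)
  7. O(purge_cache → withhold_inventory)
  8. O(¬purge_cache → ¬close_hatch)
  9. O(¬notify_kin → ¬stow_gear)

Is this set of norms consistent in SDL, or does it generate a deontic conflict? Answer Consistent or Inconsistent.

From premise 5 we have O(¬purge_cache).
From O(¬purge_cache) and premise 8, O(¬purge_cache → ¬close_hatch), we obtain O(¬close_hatch).
Premise 2 is O(¬close_hatch → ¬ping_server); since O(¬close_hatch), deontic closure gives O(¬ping_server).
Applying K to premise 3 (O(¬ping_server → stow_gear)) and O(¬ping_server) yields O(stow_gear).
Premise 9 is O(¬notify_kin → ¬stow_gear); contrapositively O(stow_gear → notify_kin). Since O(stow_gear) holds, K gives O(notify_kin).
Yet premise 4 is F(notify_kin), i.e. O(¬notify_kin).
We now have both O(notify_kin) and O(¬notify_kin) — notify_kin is simultaneously obligatory and forbidden, violating the D-axiom.

Inconsistent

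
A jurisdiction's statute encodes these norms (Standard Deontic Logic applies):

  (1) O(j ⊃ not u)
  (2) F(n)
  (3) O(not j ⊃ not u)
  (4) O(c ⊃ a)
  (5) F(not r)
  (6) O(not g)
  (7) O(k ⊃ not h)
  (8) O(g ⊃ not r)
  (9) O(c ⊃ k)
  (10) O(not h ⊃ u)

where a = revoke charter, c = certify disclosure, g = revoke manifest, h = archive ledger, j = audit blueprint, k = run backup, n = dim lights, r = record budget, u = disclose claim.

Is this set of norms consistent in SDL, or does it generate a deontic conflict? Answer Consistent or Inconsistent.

Premise 8 is O(g ⊃ not r), but O(g) is not derivable from the premises, so it does not yield O(not r).
So O(not r) is not derivable, and the apparent clash with O(r) does not arise.
A world satisfying every obligation exists (e.g. a=false, c=false, g=false, h=true, j=false, k=false, n=false, r=true, u=false); no atom is both obligatory and forbidden, so the set is consistent.

Consistent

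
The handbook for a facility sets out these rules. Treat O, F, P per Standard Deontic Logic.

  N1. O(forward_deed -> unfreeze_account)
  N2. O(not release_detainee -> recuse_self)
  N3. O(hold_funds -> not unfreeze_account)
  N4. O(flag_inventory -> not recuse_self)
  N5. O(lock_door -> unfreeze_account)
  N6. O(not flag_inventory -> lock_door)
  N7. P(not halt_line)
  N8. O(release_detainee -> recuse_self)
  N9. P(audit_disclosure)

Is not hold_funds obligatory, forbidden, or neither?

By case analysis on not release_detainee: premise 2 gives O(not release_detainee -> recuse_self) and premise 8 gives O(release_detainee -> recuse_self), so O(recuse_self) either way.
Premise 4, O(flag_inventory -> not recuse_self), contraposes to O(recuse_self -> not flag_inventory); with O(recuse_self) we get O(not flag_inventory).
From O(not flag_inventory) and premise 6, O(not flag_inventory -> lock_door), we obtain O(lock_door).
Premise 5 is O(lock_door -> unfreeze_account); since O(lock_door), deontic closure gives O(unfreeze_account).
Premise 3, O(hold_funds -> not unfreeze_account), contraposes to O(unfreeze_account -> not hold_funds); with O(unfreeze_account) we get O(not hold_funds).
Premises 1, 7, 9 do not contribute to this derivation.
Hence not hold_funds is obligatory.

Obligatory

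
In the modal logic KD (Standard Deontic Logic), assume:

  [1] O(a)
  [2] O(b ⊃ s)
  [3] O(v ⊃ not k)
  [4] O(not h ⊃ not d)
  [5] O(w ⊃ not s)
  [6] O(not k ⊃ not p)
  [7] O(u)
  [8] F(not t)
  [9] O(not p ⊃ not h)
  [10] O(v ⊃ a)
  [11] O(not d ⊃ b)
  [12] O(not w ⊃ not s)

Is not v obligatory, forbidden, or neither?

Premises 5 and 12 cover both cases: O(w ⊃ not s) and O(not w ⊃ not s). Since w ∨ not w is a tautology, O(not s) follows.
Premise 2, O(b ⊃ s), contraposes to O(not s ⊃ not b); with O(not s) we get O(not b).
Premise 11 is O(not d ⊃ b); contrapositively O(not b ⊃ d). Since O(not b) holds, K gives O(d).
Premise 4, O(not h ⊃ not d), contraposes to O(d ⊃ h); with O(d) we get O(h).
Premise 9 is O(not p ⊃ not h); contrapositively O(h ⊃ p). Since O(h) holds, K gives O(p).
Premise 6 is O(not k ⊃ not p); contrapositively O(p ⊃ k). Since O(p) holds, K gives O(k).
Premise 3 is O(v ⊃ not k); contrapositively O(k ⊃ not v). Since O(k) holds, K gives O(not v).
Premises 1, 7, 8, 10 do not contribute to this derivation.
Hence not v is obligatory.

Obligatory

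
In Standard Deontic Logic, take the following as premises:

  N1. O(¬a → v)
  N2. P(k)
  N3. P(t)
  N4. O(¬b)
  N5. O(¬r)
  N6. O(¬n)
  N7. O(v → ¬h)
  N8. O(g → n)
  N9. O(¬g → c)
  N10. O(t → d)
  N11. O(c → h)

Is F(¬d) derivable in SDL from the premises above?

Premise 10 is O(t → d), but O(t) is not derivable from the premises (the permission P(t) asserts only ¬O(¬t), not O(t)), so it does not yield O(d).
No other premise forces O(d). An ideal world satisfying every premise can still have ¬d true, so F(¬d) is not derivable.

No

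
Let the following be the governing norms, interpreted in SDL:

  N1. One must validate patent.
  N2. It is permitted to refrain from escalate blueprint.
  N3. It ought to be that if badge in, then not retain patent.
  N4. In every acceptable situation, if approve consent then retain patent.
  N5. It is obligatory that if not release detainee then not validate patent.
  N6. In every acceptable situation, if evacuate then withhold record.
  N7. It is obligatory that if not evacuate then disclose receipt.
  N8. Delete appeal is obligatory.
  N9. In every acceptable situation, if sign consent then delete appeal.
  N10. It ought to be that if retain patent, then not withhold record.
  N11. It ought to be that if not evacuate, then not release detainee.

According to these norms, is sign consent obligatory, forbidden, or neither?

Premise 9 is O(sign_consent → delete_appeal); even if O(delete_appeal) held, inferring O(sign_consent) would be affirming the consequent — invalid.
No premise or chain of K-axiom applications forces O(sign_consent), and none forces O(¬sign_consent). So sign_consent is neither obligatory nor forbidden under these norms.

Neither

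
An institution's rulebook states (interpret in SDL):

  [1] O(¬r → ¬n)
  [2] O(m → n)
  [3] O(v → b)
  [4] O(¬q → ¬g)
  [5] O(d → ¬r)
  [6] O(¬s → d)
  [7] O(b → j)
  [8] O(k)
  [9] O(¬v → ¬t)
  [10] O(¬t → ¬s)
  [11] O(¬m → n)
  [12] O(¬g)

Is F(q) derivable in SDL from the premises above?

Premise 4 is O(¬q → ¬g); even if O(¬g) held, inferring O(¬q) would be affirming the consequent — invalid.
No other premise forces O(¬q). An ideal world satisfying every premise can still have q true, so F(q) is not derivable.

No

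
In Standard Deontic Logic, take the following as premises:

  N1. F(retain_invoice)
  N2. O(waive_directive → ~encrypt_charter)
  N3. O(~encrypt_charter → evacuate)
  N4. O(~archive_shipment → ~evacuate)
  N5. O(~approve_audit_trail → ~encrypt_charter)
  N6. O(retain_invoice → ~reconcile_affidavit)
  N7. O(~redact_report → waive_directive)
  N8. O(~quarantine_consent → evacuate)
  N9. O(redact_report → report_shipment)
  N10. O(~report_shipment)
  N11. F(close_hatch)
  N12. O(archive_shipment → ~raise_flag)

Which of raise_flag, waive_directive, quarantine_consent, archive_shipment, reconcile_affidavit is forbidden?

From premise 10 we have O(~report_shipment).
The contrapositive of premise 9 (O(redact_report → report_shipment)) is O(~report_shipment → ~redact_report), and O(~report_shipment) is already established, so O(~redact_report).
With premise 7, O(~redact_report → waive_directive), the K-axiom yields O(waive_directive).
From O(waive_directive) and premise 2, O(waive_directive → ~encrypt_charter), we obtain O(~encrypt_charter).
Applying K to premise 3 (O(~encrypt_charter → evacuate)) and O(~encrypt_charter) yields O(evacuate).
The contrapositive of premise 4 (O(~archive_shipment → ~evacuate)) is O(evacuate → archive_shipment), and O(evacuate) is already established, so O(archive_shipment).
Applying K to premise 12 (O(archive_shipment → ~raise_flag)) and O(archive_shipment) yields O(~raise_flag).
So O(~raise_flag) holds, i.e. raise_flag is forbidden. None of the other listed options is forbidden under the premises.

raise_flag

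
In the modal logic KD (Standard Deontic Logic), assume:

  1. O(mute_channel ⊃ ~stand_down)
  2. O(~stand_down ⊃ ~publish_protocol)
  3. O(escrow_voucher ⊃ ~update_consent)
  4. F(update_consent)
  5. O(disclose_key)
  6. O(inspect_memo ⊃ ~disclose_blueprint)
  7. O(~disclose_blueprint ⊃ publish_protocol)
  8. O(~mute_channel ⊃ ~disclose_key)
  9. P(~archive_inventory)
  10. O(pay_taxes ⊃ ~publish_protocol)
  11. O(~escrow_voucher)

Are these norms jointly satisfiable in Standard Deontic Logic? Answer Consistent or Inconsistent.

Premise 3 is O(escrow_voucher ⊃ ~update_consent); even if O(~update_consent) held, inferring O(escrow_voucher) would be affirming the consequent — invalid.
So O(escrow_voucher) is not derivable, and the apparent clash with O(~escrow_voucher) does not arise.
A world satisfying every obligation exists (e.g. archive_inventory=false, disclose_blueprint=true, disclose_key=true, escrow_voucher=false, inspect_memo=false, mute_channel=true, pay_taxes=false, publish_protocol=false, stand_down=false, update_consent=false); no atom is both obligatory and forbidden, so the set is consistent.

Consistent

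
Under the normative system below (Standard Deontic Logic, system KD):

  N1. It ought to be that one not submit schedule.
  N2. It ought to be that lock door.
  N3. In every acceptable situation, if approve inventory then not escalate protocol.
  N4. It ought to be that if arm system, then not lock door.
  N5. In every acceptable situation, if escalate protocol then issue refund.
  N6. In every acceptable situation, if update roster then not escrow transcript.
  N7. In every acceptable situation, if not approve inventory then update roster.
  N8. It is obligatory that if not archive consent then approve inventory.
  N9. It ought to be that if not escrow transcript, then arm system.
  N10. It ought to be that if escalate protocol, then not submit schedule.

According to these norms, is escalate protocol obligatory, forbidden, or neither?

Forbidden

From premise 2 we have O(lock_door).
Premise 4 is O(arm_system → ¬lock_door); contrapositively O(lock_door → ¬arm_system). Since O(lock_door) holds, K gives O(¬arm_system).
Premise 9, O(¬escrow_transcript → arm_system), contraposes to O(¬arm_system → escrow_transcript); with O(¬arm_system) we get O(escrow_transcript).
Premise 6, O(update_roster → ¬escrow_transcript), contraposes to O(escrow_transcript → ¬update_roster); with O(escrow_transcript) we get O(¬update_roster).
The contrapositive of premise 7 (O(¬approve_inventory → update_roster)) is O(¬update_roster → approve_inventory), and O(¬update_roster) is already established, so O(approve_inventory).
From O(approve_inventory) and premise 3, O(approve_inventory → ¬escalate_protocol), we obtain O(¬escalate_protocol).
Premises 1, 5, 8, 10 do not contribute to this derivation.
Thus O(¬escalate_protocol), which is F(escalate_protocol): escalate_protocol is forbidden.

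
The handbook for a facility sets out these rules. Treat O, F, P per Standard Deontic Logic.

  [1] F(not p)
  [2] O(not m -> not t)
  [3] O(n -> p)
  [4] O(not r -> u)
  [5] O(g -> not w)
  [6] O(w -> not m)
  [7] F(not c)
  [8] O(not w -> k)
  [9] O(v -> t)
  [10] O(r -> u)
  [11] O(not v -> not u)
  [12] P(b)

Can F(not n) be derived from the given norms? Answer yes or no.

Premise 3 is O(n -> p); even if O(p) held, inferring O(n) would be affirming the consequent — invalid.
No other premise forces O(n). An ideal world satisfying every premise can still have not n true, so F(not n) is not derivable.

No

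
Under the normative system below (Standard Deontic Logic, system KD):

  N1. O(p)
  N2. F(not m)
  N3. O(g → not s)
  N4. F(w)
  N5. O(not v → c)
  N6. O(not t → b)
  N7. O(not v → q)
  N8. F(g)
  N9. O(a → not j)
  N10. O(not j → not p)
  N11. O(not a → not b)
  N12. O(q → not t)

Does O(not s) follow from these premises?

Premise 3 is O(g → not s), but O(g) is not derivable from the premises, so it does not yield O(not s).
No other premise forces O(not s). An ideal world satisfying every premise can still have not s false, so O(not s) is not derivable.

No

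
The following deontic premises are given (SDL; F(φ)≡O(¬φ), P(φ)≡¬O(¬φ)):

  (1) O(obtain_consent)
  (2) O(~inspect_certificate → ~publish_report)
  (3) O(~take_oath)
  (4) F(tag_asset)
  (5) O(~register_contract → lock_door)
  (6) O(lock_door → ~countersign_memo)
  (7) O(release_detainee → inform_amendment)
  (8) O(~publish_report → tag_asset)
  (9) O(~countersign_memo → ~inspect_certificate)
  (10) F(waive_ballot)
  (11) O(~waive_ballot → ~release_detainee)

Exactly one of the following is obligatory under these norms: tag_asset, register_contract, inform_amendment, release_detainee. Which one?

register_contract

Premise 4 is F(tag_asset), i.e. O(~tag_asset).
The contrapositive of premise 8 (O(~publish_report → tag_asset)) is O(~tag_asset → publish_report), and O(~tag_asset) is already established, so O(publish_report).
Premise 2 is O(~inspect_certificate → ~publish_report); contrapositively O(publish_report → inspect_certificate). Since O(publish_report) holds, K gives O(inspect_certificate).
The contrapositive of premise 9 (O(~countersign_memo → ~inspect_certificate)) is O(inspect_certificate → countersign_memo), and O(inspect_certificate) is already established, so O(countersign_memo).
Premise 6, O(lock_door → ~countersign_memo), contraposes to O(countersign_memo → ~lock_door); with O(countersign_memo) we get O(~lock_door).
Premise 5 is O(~register_contract → lock_door); contrapositively O(~lock_door → register_contract). Since O(~lock_door) holds, K gives O(register_contract).
So O(register_contract) holds — register_contract is obligatory. None of the other listed options is made obligatory by any chain of premises.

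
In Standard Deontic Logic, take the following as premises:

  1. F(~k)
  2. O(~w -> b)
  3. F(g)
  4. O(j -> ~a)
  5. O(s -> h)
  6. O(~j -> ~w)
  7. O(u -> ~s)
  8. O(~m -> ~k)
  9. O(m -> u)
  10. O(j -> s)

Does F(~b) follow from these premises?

Yes

F(~k) at premise 1 means O(k).
The contrapositive of premise 8 (O(~m -> ~k)) is O(k -> m), and O(k) is already established, so O(m).
Applying K to premise 9 (O(m -> u)) and O(m) yields O(u).
Premise 7 is O(u -> ~s); since O(u), deontic closure gives O(~s).
The contrapositive of premise 10 (O(j -> s)) is O(~s -> ~j), and O(~s) is already established, so O(~j).
Premise 6 is O(~j -> ~w); since O(~j), deontic closure gives O(~w).
Applying K to premise 2 (O(~w -> b)) and O(~w) yields O(b).
Premises 3, 4, 5 do not contribute to this derivation.
So O(b) holds, i.e. F(~b). The claim follows.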